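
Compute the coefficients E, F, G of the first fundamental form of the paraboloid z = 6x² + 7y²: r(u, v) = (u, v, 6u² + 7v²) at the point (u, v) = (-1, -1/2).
E = 145;  F = 84;  G = 50

Partials: r_u = (1, 0, 12*u), r_v = (0, 1, 14*v). As functions of (u, v):
  E = r_u · r_u = 144*u^2 + 1,
  F = r_u · r_v = 168*u*v,
  G = r_v · r_v = 196*v^2 + 1.
Evaluating at (u, v) = (-1, -1/2): E = 145, F = 84, G = 50.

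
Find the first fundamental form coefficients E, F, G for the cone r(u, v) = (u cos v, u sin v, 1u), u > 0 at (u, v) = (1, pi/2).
E = 2;  F = 0;  G = 1

Partials: r_u = (cos(v), sin(v), 1), r_v = (-u*sin(v), u*cos(v), 0). As functions of (u, v):
  E = r_u · r_u = 2,
  F = r_u · r_v = 0,
  G = r_v · r_v = u^2.
Evaluating at (u, v) = (1, pi/2): E = 2, F = 0, G = 1.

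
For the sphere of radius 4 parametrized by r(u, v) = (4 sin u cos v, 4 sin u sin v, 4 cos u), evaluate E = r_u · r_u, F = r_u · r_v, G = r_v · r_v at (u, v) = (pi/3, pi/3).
E = 16;  F = 0;  G = 12

Partials: r_u = (4*cos(u)*cos(v), 4*sin(v)*cos(u), -4*sin(u)), r_v = (-4*sin(u)*sin(v), 4*sin(u)*cos(v), 0). As functions of (u, v):
  E = r_u · r_u = 16,
  F = r_u · r_v = 0,
  G = r_v · r_v = 16*sin(u)^2.
Evaluating at (u, v) = (pi/3, pi/3): E = 16, F = 0, G = 12.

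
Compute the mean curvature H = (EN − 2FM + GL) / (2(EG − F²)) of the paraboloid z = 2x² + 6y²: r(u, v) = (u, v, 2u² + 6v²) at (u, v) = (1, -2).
H = 1256*sqrt(593)/351649

With E = 16*u^2 + 1, F = 48*u*v, G = 144*v^2 + 1, L = 4/sqrt(16*u^2 + 144*v^2 + 1), M = 0, N = 12/sqrt(16*u^2 + 144*v^2 + 1), assemble
  H = (EN − 2FM + GL) / (2(EG − F²)) = 8*(12*u^2 + 36*v^2 + 1)/(16*u^2 + 144*v^2 + 1)^(3/2).
At (u, v) = (1, -2): H = 1256*sqrt(593)/351649.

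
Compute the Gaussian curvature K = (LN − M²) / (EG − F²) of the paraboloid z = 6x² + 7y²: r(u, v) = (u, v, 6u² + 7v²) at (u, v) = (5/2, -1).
K = 168/1203409

Coefficients of the first fundamental form: E = 144*u^2 + 1, F = 168*u*v, G = 196*v^2 + 1.
Coefficients of the second fundamental form: L = 12/sqrt(144*u^2 + 196*v^2 + 1), M = 0, N = 14/sqrt(144*u^2 + 196*v^2 + 1).
Assemble K = (LN − M²)/(EG − F²) = 168/(20736*u^4 + 56448*u^2*v^2 + 288*u^2 + 38416*v^4 + 392*v^2 + 1). At (u, v) = (5/2, -1): K = 168/1203409.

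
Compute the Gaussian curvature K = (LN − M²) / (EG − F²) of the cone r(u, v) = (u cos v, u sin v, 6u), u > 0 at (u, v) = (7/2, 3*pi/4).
K = 0

Coefficients of the first fundamental form: E = 37, F = 0, G = u^2.
Coefficients of the second fundamental form: L = 0, M = 0, N = 6*sqrt(37)*u^2/(37*Abs(u)).
Assemble K = (LN − M²)/(EG − F²) = 0. At (u, v) = (7/2, 3*pi/4): K = 0.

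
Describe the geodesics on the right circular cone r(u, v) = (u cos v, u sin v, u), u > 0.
The cone is flat away from the apex (K = 0). Slitting along a generator and unrolling gives an isometry to a sector of the plane; geodesics are the pre-images of straight lines in that sector. In particular, generators (v = const) are geodesics, and generic geodesics spiral from a minimum-distance point before returning to infinity.

For this cone, E = 2, F = 0, G = u², so EG − F² = 2u² > 0 (u > 0), and direct computation gives K = 0 away from the apex. Flatness lets us unroll the cone along a generator into a planar sector of angle 2π/√2 = π√2 ≈ 4.44 rad; geodesics on the cone are exactly the curves that develop to straight lines in this sector. Generators (v = const) develop to rays through the sector's vertex and are geodesics; the circles u = const develop to circular arcs and are not geodesics.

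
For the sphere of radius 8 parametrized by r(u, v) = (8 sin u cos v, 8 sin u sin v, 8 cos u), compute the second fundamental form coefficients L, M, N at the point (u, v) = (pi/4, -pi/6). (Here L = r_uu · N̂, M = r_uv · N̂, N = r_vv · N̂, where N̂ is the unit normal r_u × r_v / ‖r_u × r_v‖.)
L = -8;  M = 0;  N = -4

Compute the unit normal N̂(u, v) = (sin(u)^2*cos(v)/Abs(sin(u)), sin(u)^2*sin(v)/Abs(sin(u)), sin(2*u)/(2*Abs(sin(u)))), and the second partials r_uu, r_uv, r_vv. Take dot products:
  L(u, v) = r_uu · N̂ = -8*sin(u)/Abs(sin(u)),
  M(u, v) = r_uv · N̂ = 0,
  N(u, v) = r_vv · N̂ = -8*sin(u)^3/Abs(sin(u)).
Evaluating at (u, v) = (pi/4, -pi/6):
  L = -8, M = 0, N = -4.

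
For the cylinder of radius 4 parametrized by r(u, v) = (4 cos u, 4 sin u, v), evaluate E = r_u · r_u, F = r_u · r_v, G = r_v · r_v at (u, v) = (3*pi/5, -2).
E = 16;  F = 0;  G = 1

Partials: r_u = (-4*sin(u), 4*cos(u), 0), r_v = (0, 0, 1). As functions of (u, v):
  E = r_u · r_u = 16,
  F = r_u · r_v = 0,
  G = r_v · r_v = 1.
Evaluating at (u, v) = (3*pi/5, -2): E = 16, F = 0, G = 1.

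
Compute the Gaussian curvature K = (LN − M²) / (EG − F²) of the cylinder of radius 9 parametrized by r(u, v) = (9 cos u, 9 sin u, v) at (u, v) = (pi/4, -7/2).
K = 0

Coefficients of the first fundamental form: E = 81, F = 0, G = 1.
Coefficients of the second fundamental form: L = -9, M = 0, N = 0.
Assemble K = (LN − M²)/(EG − F²) = 0. At (u, v) = (pi/4, -7/2): K = 0.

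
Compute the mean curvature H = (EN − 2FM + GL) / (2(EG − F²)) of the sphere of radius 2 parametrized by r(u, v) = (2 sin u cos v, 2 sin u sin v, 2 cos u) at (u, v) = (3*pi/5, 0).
H = -1/2

With E = 4, F = 0, G = 4*sin(u)^2, L = -2*sin(u)/Abs(sin(u)), M = 0, N = -2*sin(u)^3/Abs(sin(u)), assemble
  H = (EN − 2FM + GL) / (2(EG − F²)) = -sin(u)/(2*Abs(sin(u))).
At (u, v) = (3*pi/5, 0): H = -1/2.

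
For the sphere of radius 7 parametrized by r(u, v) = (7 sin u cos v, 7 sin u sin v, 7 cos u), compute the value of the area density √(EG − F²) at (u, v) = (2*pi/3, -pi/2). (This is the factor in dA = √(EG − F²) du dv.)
√(EG − F²)|_{(2*pi/3, -pi/2)} = 49*sqrt(3)/2

E = 49, F = 0, G = 49*sin(u)^2, so EG − F² = 2401*sin(u)^2. Taking the positive square root: √(EG − F²) = 49*Abs(sin(u)). At (u, v) = (2*pi/3, -pi/2): 49*sqrt(3)/2.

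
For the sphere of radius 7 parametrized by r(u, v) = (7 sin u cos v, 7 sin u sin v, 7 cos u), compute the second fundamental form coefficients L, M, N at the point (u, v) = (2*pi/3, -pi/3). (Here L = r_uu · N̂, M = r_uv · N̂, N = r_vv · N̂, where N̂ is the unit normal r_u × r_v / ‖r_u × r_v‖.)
L = -7;  M = 0;  N = -21/4

Compute the unit normal N̂(u, v) = (sin(u)^2*cos(v)/Abs(sin(u)), sin(u)^2*sin(v)/Abs(sin(u)), sin(2*u)/(2*Abs(sin(u)))), and the second partials r_uu, r_uv, r_vv. Take dot products:
  L(u, v) = r_uu · N̂ = -7*sin(u)/Abs(sin(u)),
  M(u, v) = r_uv · N̂ = 0,
  N(u, v) = r_vv · N̂ = -7*sin(u)^3/Abs(sin(u)).
Evaluating at (u, v) = (2*pi/3, -pi/3):
  L = -7, M = 0, N = -21/4.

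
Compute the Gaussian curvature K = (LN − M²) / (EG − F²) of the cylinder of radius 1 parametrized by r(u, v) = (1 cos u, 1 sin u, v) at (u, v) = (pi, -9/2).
K = 0

Coefficients of the first fundamental form: E = 1, F = 0, G = 1.
Coefficients of the second fundamental form: L = -1, M = 0, N = 0.
Assemble K = (LN − M²)/(EG − F²) = 0. At (u, v) = (pi, -9/2): K = 0.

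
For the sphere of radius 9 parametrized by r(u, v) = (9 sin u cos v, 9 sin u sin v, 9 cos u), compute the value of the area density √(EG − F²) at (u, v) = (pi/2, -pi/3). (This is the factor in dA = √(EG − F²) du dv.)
√(EG − F²)|_{(pi/2, -pi/3)} = 81

E = 81, F = 0, G = 81*sin(u)^2, so EG − F² = 6561*sin(u)^2. Taking the positive square root: √(EG − F²) = 81*Abs(sin(u)). At (u, v) = (pi/2, -pi/3): 81.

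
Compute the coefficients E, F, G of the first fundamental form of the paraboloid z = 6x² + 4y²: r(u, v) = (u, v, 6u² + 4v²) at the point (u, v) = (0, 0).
E = 1;  F = 0;  G = 1

Partials: r_u = (1, 0, 12*u), r_v = (0, 1, 8*v). As functions of (u, v):
  E = r_u · r_u = 144*u^2 + 1,
  F = r_u · r_v = 96*u*v,
  G = r_v · r_v = 64*v^2 + 1.
Evaluating at (u, v) = (0, 0): E = 1, F = 0, G = 1.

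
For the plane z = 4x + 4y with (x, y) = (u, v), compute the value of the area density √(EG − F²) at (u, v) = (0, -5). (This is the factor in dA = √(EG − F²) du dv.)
√(EG − F²)|_{(0, -5)} = sqrt(33)

E = 17, F = 16, G = 17, so EG − F² = 33. Taking the positive square root: √(EG − F²) = sqrt(33). At (u, v) = (0, -5): sqrt(33).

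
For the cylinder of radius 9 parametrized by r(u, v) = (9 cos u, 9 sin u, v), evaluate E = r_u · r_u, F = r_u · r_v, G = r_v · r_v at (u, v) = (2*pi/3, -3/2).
E = 81;  F = 0;  G = 1

Partials: r_u = (-9*sin(u), 9*cos(u), 0), r_v = (0, 0, 1). As functions of (u, v):
  E = r_u · r_u = 81,
  F = r_u · r_v = 0,
  G = r_v · r_v = 1.
Evaluating at (u, v) = (2*pi/3, -3/2): E = 81, F = 0, G = 1.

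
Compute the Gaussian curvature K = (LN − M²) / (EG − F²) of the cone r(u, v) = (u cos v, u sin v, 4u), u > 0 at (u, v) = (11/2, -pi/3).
K = 0

Coefficients of the first fundamental form: E = 17, F = 0, G = u^2.
Coefficients of the second fundamental form: L = 0, M = 0, N = 4*sqrt(17)*u^2/(17*Abs(u)).
Assemble K = (LN − M²)/(EG − F²) = 0. At (u, v) = (11/2, -pi/3): K = 0.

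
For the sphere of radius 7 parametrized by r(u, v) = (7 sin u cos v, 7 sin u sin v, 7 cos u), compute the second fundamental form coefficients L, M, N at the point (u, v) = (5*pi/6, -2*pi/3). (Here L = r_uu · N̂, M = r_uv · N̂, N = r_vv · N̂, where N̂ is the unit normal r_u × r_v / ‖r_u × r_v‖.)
L = -7;  M = 0;  N = -7/4

Compute the unit normal N̂(u, v) = (sin(u)^2*cos(v)/Abs(sin(u)), sin(u)^2*sin(v)/Abs(sin(u)), sin(2*u)/(2*Abs(sin(u)))), and the second partials r_uu, r_uv, r_vv. Take dot products:
  L(u, v) = r_uu · N̂ = -7*sin(u)/Abs(sin(u)),
  M(u, v) = r_uv · N̂ = 0,
  N(u, v) = r_vv · N̂ = -7*sin(u)^3/Abs(sin(u)).
Evaluating at (u, v) = (5*pi/6, -2*pi/3):
  L = -7, M = 0, N = -7/4.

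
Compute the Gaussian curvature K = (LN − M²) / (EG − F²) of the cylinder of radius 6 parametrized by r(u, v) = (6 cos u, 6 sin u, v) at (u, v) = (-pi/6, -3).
K = 0

Coefficients of the first fundamental form: E = 36, F = 0, G = 1.
Coefficients of the second fundamental form: L = -6, M = 0, N = 0.
Assemble K = (LN − M²)/(EG − F²) = 0. At (u, v) = (-pi/6, -3): K = 0.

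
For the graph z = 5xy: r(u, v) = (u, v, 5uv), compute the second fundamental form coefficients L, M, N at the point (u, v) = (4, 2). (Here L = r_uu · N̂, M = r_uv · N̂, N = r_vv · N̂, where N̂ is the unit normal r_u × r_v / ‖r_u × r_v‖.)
L = 0;  M = 5*sqrt(501)/501;  N = 0

Compute the unit normal N̂(u, v) = (-5*v/sqrt(25*u^2 + 25*v^2 + 1), -5*u/sqrt(25*u^2 + 25*v^2 + 1), 1/sqrt(25*u^2 + 25*v^2 + 1)), and the second partials r_uu, r_uv, r_vv. Take dot products:
  L(u, v) = r_uu · N̂ = 0,
  M(u, v) = r_uv · N̂ = 5/sqrt(25*u^2 + 25*v^2 + 1),
  N(u, v) = r_vv · N̂ = 0.
Evaluating at (u, v) = (4, 2):
  L = 0, M = 5*sqrt(501)/501, N = 0.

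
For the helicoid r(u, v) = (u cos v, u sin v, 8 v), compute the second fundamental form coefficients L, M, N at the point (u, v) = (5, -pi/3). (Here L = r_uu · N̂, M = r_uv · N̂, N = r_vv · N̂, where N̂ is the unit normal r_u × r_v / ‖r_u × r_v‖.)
L = 0;  M = -8*sqrt(89)/89;  N = 0

Compute the unit normal N̂(u, v) = (8*sin(v)/sqrt(u^2 + 64), -8*cos(v)/sqrt(u^2 + 64), u/sqrt(u^2 + 64)), and the second partials r_uu, r_uv, r_vv. Take dot products:
  L(u, v) = r_uu · N̂ = 0,
  M(u, v) = r_uv · N̂ = -8/sqrt(u^2 + 64),
  N(u, v) = r_vv · N̂ = 0.
Evaluating at (u, v) = (5, -pi/3):
  L = 0, M = -8*sqrt(89)/89, N = 0.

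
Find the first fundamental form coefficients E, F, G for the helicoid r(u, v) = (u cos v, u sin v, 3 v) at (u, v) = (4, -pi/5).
E = 1;  F = 0;  G = 25

Partials: r_u = (cos(v), sin(v), 0), r_v = (-u*sin(v), u*cos(v), 3). As functions of (u, v):
  E = r_u · r_u = 1,
  F = r_u · r_v = 0,
  G = r_v · r_v = u^2 + 9.
Evaluating at (u, v) = (4, -pi/5): E = 1, F = 0, G = 25.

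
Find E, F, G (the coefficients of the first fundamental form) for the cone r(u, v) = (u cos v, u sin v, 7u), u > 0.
E = 50;  F = 0;  G = u^2

Compute partials: r_u = (cos(v), sin(v), 7), r_v = (-u*sin(v), u*cos(v), 0). Then
  E = r_u · r_u = 50,
  F = r_u · r_v = 0,
  G = r_v · r_v = u^2.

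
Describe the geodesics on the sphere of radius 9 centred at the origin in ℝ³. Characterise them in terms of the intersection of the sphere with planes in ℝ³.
Geodesics on the sphere of radius 9 are great circles — circles of radius 9 obtained as the intersection of the sphere with planes through the origin (the centre of the sphere).

A curve α(t) of nonzero constant speed on the sphere of radius 9 is a geodesic iff its acceleration α̈ is everywhere normal to the surface, i.e. parallel to the radial vector α(t). Then d/dt(α × α̇) = α̇ × α̇ + α × α̈ = 0, so α × α̇ is a constant vector n ≠ 0 and α(t) · n = 0 for all t: α lies in the plane through the origin with normal n. The intersection of that plane with the sphere is a circle of radius 9 (a great circle). Conversely, a great circle traversed at constant speed has centripetal acceleration pointing at the origin, hence normal to the sphere, so every great circle is a geodesic.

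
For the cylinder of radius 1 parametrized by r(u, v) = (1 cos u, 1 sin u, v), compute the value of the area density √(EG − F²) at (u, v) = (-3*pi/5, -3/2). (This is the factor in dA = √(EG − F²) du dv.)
√(EG − F²)|_{(-3*pi/5, -3/2)} = 1

E = 1, F = 0, G = 1, so EG − F² = 1. Taking the positive square root: √(EG − F²) = 1. At (u, v) = (-3*pi/5, -3/2): 1.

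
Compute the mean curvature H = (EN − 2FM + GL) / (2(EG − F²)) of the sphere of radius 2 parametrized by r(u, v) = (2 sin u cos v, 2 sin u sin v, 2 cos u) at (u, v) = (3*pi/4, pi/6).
H = -1/2

With E = 4, F = 0, G = 4*sin(u)^2, L = -2*sin(u)/Abs(sin(u)), M = 0, N = -2*sin(u)^3/Abs(sin(u)), assemble
  H = (EN − 2FM + GL) / (2(EG − F²)) = -sin(u)/(2*Abs(sin(u))).
At (u, v) = (3*pi/4, pi/6): H = -1/2.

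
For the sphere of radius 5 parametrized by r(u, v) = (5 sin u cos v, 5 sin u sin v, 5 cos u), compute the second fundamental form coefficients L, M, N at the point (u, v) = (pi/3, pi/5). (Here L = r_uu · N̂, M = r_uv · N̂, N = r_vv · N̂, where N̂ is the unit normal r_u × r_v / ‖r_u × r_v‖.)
L = -5;  M = 0;  N = -15/4

Compute the unit normal N̂(u, v) = (sin(u)^2*cos(v)/Abs(sin(u)), sin(u)^2*sin(v)/Abs(sin(u)), sin(2*u)/(2*Abs(sin(u)))), and the second partials r_uu, r_uv, r_vv. Take dot products:
  L(u, v) = r_uu · N̂ = -5*sin(u)/Abs(sin(u)),
  M(u, v) = r_uv · N̂ = 0,
  N(u, v) = r_vv · N̂ = -5*sin(u)^3/Abs(sin(u)).
Evaluating at (u, v) = (pi/3, pi/5):
  L = -5, M = 0, N = -15/4.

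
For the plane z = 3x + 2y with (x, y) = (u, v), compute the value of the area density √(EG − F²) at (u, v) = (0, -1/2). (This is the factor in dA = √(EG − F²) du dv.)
√(EG − F²)|_{(0, -1/2)} = sqrt(14)

E = 10, F = 6, G = 5, so EG − F² = 14. Taking the positive square root: √(EG − F²) = sqrt(14). At (u, v) = (0, -1/2): sqrt(14).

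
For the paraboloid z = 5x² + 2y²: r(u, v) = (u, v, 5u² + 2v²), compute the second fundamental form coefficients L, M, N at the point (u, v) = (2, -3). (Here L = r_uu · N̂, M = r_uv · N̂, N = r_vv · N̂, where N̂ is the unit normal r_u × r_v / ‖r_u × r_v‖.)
L = 2*sqrt(545)/109;  M = 0;  N = 4*sqrt(545)/545

Compute the unit normal N̂(u, v) = (-10*u/sqrt(100*u^2 + 16*v^2 + 1), -4*v/sqrt(100*u^2 + 16*v^2 + 1), 1/sqrt(100*u^2 + 16*v^2 + 1)), and the second partials r_uu, r_uv, r_vv. Take dot products:
  L(u, v) = r_uu · N̂ = 10/sqrt(100*u^2 + 16*v^2 + 1),
  M(u, v) = r_uv · N̂ = 0,
  N(u, v) = r_vv · N̂ = 4/sqrt(100*u^2 + 16*v^2 + 1).
Evaluating at (u, v) = (2, -3):
  L = 2*sqrt(545)/109, M = 0, N = 4*sqrt(545)/545.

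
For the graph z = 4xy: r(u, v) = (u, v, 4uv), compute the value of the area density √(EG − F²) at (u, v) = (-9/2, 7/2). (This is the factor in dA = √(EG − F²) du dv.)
√(EG − F²)|_{(-9/2, 7/2)} = sqrt(521)

E = 16*v^2 + 1, F = 16*u*v, G = 16*u^2 + 1, so EG − F² = 16*u^2 + 16*v^2 + 1. Taking the positive square root: √(EG − F²) = sqrt(16*u^2 + 16*v^2 + 1). At (u, v) = (-9/2, 7/2): sqrt(521).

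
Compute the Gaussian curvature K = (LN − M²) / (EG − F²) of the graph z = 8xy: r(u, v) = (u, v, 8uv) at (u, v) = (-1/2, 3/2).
K = -64/25921

Coefficients of the first fundamental form: E = 64*v^2 + 1, F = 64*u*v, G = 64*u^2 + 1.
Coefficients of the second fundamental form: L = 0, M = 8/sqrt(64*u^2 + 64*v^2 + 1), N = 0.
Assemble K = (LN − M²)/(EG − F²) = -64/(4096*u^4 + 8192*u^2*v^2 + 128*u^2 + 4096*v^4 + 128*v^2 + 1). At (u, v) = (-1/2, 3/2): K = -64/25921.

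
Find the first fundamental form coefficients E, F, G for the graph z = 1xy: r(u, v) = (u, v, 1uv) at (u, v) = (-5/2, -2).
E = 5;  F = 5;  G = 29/4

Partials: r_u = (1, 0, v), r_v = (0, 1, u). As functions of (u, v):
  E = r_u · r_u = v^2 + 1,
  F = r_u · r_v = u*v,
  G = r_v · r_v = u^2 + 1.
Evaluating at (u, v) = (-5/2, -2): E = 5, F = 5, G = 29/4.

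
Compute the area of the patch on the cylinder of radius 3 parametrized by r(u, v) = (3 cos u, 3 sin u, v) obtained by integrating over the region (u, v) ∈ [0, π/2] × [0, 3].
Area = 9*pi/2

Area = ∫∫ √(EG − F²) du dv with √(EG − F²) = 3. Integrating over [0, π/2] × [0, 3] gives 9*pi/2.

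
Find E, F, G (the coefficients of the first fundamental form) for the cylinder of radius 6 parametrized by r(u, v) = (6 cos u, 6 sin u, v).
E = 36;  F = 0;  G = 1

Compute partials: r_u = (-6*sin(u), 6*cos(u), 0), r_v = (0, 0, 1). Then
  E = r_u · r_u = 36,
  F = r_u · r_v = 0,
  G = r_v · r_v = 1.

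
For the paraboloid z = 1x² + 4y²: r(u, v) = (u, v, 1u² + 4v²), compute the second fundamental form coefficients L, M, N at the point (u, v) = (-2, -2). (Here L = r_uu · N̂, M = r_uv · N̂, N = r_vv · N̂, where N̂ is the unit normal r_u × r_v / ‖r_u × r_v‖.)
L = 2*sqrt(273)/273;  M = 0;  N = 8*sqrt(273)/273

Compute the unit normal N̂(u, v) = (-2*u/sqrt(4*u^2 + 64*v^2 + 1), -8*v/sqrt(4*u^2 + 64*v^2 + 1), 1/sqrt(4*u^2 + 64*v^2 + 1)), and the second partials r_uu, r_uv, r_vv. Take dot products:
  L(u, v) = r_uu · N̂ = 2/sqrt(4*u^2 + 64*v^2 + 1),
  M(u, v) = r_uv · N̂ = 0,
  N(u, v) = r_vv · N̂ = 8/sqrt(4*u^2 + 64*v^2 + 1).
Evaluating at (u, v) = (-2, -2):
  L = 2*sqrt(273)/273, M = 0, N = 8*sqrt(273)/273.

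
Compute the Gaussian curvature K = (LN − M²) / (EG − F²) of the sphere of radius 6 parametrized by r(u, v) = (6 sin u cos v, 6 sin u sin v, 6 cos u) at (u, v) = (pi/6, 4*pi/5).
K = 1/36

Coefficients of the first fundamental form: E = 36, F = 0, G = 36*sin(u)^2.
Coefficients of the second fundamental form: L = -6*sin(u)/Abs(sin(u)), M = 0, N = -6*sin(u)^3/Abs(sin(u)).
Assemble K = (LN − M²)/(EG − F²) = 1/36. At (u, v) = (pi/6, 4*pi/5): K = 1/36.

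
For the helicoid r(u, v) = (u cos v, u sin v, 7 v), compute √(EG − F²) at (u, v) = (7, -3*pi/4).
√(EG − F²)|_{(7, -3*pi/4)} = 7*sqrt(2)

E = 1, F = 0, G = u^2 + 49; EG − F² = u^2 + 49; √(EG − F²) = sqrt(u^2 + 49). At the given point: 7*sqrt(2).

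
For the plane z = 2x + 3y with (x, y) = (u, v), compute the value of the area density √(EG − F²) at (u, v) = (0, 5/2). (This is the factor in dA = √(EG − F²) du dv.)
√(EG − F²)|_{(0, 5/2)} = sqrt(14)

E = 5, F = 6, G = 10, so EG − F² = 14. Taking the positive square root: √(EG − F²) = sqrt(14). At (u, v) = (0, 5/2): sqrt(14).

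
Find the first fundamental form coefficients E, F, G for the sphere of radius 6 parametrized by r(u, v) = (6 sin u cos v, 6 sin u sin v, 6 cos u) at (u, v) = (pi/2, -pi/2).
E = 36;  F = 0;  G = 36

Partials: r_u = (6*cos(u)*cos(v), 6*sin(v)*cos(u), -6*sin(u)), r_v = (-6*sin(u)*sin(v), 6*sin(u)*cos(v), 0). As functions of (u, v):
  E = r_u · r_u = 36,
  F = r_u · r_v = 0,
  G = r_v · r_v = 36*sin(u)^2.
Evaluating at (u, v) = (pi/2, -pi/2): E = 36, F = 0, G = 36.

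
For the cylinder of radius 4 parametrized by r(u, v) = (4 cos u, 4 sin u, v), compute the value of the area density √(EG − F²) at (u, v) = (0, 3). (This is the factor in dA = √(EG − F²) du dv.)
√(EG − F²)|_{(0, 3)} = 4

E = 16, F = 0, G = 1, so EG − F² = 16. Taking the positive square root: √(EG − F²) = 4. At (u, v) = (0, 3): 4.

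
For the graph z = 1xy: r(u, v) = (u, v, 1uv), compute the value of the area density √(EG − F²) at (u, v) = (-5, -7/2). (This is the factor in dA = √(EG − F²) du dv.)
√(EG − F²)|_{(-5, -7/2)} = 3*sqrt(17)/2

E = v^2 + 1, F = u*v, G = u^2 + 1, so EG − F² = u^2 + v^2 + 1. Taking the positive square root: √(EG − F²) = sqrt(u^2 + v^2 + 1). At (u, v) = (-5, -7/2): 3*sqrt(17)/2.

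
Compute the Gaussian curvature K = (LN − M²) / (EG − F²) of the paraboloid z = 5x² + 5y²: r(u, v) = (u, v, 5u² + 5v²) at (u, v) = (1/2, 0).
K = 25/169

Coefficients of the first fundamental form: E = 100*u^2 + 1, F = 100*u*v, G = 100*v^2 + 1.
Coefficients of the second fundamental form: L = 10/sqrt(100*u^2 + 100*v^2 + 1), M = 0, N = 10/sqrt(100*u^2 + 100*v^2 + 1).
Assemble K = (LN − M²)/(EG − F²) = 100/(10000*u^4 + 20000*u^2*v^2 + 200*u^2 + 10000*v^4 + 200*v^2 + 1). At (u, v) = (1/2, 0): K = 25/169.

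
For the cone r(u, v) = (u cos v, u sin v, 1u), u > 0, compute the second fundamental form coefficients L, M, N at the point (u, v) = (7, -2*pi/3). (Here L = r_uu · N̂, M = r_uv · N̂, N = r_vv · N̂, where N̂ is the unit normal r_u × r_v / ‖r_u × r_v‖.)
L = 0;  M = 0;  N = 7*sqrt(2)/2

Compute the unit normal N̂(u, v) = (-sqrt(2)*u*cos(v)/(2*Abs(u)), -sqrt(2)*u*sin(v)/(2*Abs(u)), sqrt(2)*u/(2*Abs(u))), and the second partials r_uu, r_uv, r_vv. Take dot products:
  L(u, v) = r_uu · N̂ = 0,
  M(u, v) = r_uv · N̂ = 0,
  N(u, v) = r_vv · N̂ = sqrt(2)*u^2/(2*Abs(u)).
Evaluating at (u, v) = (7, -2*pi/3):
  L = 0, M = 0, N = 7*sqrt(2)/2.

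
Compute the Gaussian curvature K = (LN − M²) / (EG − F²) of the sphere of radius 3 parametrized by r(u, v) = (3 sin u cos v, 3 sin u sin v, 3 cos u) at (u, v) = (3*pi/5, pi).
K = 1/9

Coefficients of the first fundamental form: E = 9, F = 0, G = 9*sin(u)^2.
Coefficients of the second fundamental form: L = -3*sin(u)/Abs(sin(u)), M = 0, N = -3*sin(u)^3/Abs(sin(u)).
Assemble K = (LN − M²)/(EG − F²) = 1/9. At (u, v) = (3*pi/5, pi): K = 1/9.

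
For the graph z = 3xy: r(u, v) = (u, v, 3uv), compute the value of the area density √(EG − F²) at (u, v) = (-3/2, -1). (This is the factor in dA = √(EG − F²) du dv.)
√(EG − F²)|_{(-3/2, -1)} = 11/2

E = 9*v^2 + 1, F = 9*u*v, G = 9*u^2 + 1, so EG − F² = 9*u^2 + 9*v^2 + 1. Taking the positive square root: √(EG − F²) = sqrt(9*u^2 + 9*v^2 + 1). At (u, v) = (-3/2, -1): 11/2.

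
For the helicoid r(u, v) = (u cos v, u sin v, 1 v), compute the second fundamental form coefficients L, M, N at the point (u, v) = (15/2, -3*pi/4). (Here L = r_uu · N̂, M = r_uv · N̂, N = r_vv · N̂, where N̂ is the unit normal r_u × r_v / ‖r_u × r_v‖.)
L = 0;  M = -2*sqrt(229)/229;  N = 0

Compute the unit normal N̂(u, v) = (sin(v)/sqrt(u^2 + 1), -cos(v)/sqrt(u^2 + 1), u/sqrt(u^2 + 1)), and the second partials r_uu, r_uv, r_vv. Take dot products:
  L(u, v) = r_uu · N̂ = 0,
  M(u, v) = r_uv · N̂ = -1/sqrt(u^2 + 1),
  N(u, v) = r_vv · N̂ = 0.
Evaluating at (u, v) = (15/2, -3*pi/4):
  L = 0, M = -2*sqrt(229)/229, N = 0.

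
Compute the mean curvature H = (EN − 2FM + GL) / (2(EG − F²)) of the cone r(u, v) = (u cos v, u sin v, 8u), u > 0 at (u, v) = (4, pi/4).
H = sqrt(65)/65

With E = 65, F = 0, G = u^2, L = 0, M = 0, N = 8*sqrt(65)*u^2/(65*Abs(u)), assemble
  H = (EN − 2FM + GL) / (2(EG − F²)) = 4*sqrt(65)/(65*Abs(u)).
At (u, v) = (4, pi/4): H = sqrt(65)/65.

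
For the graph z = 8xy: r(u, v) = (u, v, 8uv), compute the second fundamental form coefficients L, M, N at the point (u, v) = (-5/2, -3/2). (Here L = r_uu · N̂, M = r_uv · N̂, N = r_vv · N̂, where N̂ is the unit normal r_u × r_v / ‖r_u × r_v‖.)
L = 0;  M = 8*sqrt(545)/545;  N = 0

Compute the unit normal N̂(u, v) = (-8*v/sqrt(64*u^2 + 64*v^2 + 1), -8*u/sqrt(64*u^2 + 64*v^2 + 1), 1/sqrt(64*u^2 + 64*v^2 + 1)), and the second partials r_uu, r_uv, r_vv. Take dot products:
  L(u, v) = r_uu · N̂ = 0,
  M(u, v) = r_uv · N̂ = 8/sqrt(64*u^2 + 64*v^2 + 1),
  N(u, v) = r_vv · N̂ = 0.
Evaluating at (u, v) = (-5/2, -3/2):
  L = 0, M = 8*sqrt(545)/545, N = 0.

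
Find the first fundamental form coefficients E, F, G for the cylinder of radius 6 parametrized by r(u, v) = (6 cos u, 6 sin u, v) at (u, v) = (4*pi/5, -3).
E = 36;  F = 0;  G = 1

Partials: r_u = (-6*sin(u), 6*cos(u), 0), r_v = (0, 0, 1). As functions of (u, v):
  E = r_u · r_u = 36,
  F = r_u · r_v = 0,
  G = r_v · r_v = 1.
Evaluating at (u, v) = (4*pi/5, -3): E = 36, F = 0, G = 1.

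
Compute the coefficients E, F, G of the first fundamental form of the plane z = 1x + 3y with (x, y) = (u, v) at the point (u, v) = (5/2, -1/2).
E = 2;  F = 3;  G = 10

Partials: r_u = (1, 0, 1), r_v = (0, 1, 3). As functions of (u, v):
  E = r_u · r_u = 2,
  F = r_u · r_v = 3,
  G = r_v · r_v = 10.
Evaluating at (u, v) = (5/2, -1/2): E = 2, F = 3, G = 10.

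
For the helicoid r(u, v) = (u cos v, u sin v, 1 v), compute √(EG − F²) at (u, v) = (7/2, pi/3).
√(EG − F²)|_{(7/2, pi/3)} = sqrt(53)/2

E = 1, F = 0, G = u^2 + 1; EG − F² = u^2 + 1; √(EG − F²) = sqrt(u^2 + 1). At the given point: sqrt(53)/2.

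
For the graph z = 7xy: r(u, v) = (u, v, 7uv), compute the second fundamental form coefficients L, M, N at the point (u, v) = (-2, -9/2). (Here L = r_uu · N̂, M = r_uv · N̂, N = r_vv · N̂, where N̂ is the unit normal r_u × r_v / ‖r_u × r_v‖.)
L = 0;  M = 14*sqrt(4757)/4757;  N = 0

Compute the unit normal N̂(u, v) = (-7*v/sqrt(49*u^2 + 49*v^2 + 1), -7*u/sqrt(49*u^2 + 49*v^2 + 1), 1/sqrt(49*u^2 + 49*v^2 + 1)), and the second partials r_uu, r_uv, r_vv. Take dot products:
  L(u, v) = r_uu · N̂ = 0,
  M(u, v) = r_uv · N̂ = 7/sqrt(49*u^2 + 49*v^2 + 1),
  N(u, v) = r_vv · N̂ = 0.
Evaluating at (u, v) = (-2, -9/2):
  L = 0, M = 14*sqrt(4757)/4757, N = 0.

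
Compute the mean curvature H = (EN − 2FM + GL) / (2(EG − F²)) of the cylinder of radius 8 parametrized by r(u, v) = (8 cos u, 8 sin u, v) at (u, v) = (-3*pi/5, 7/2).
H = -1/16

With E = 64, F = 0, G = 1, L = -8, M = 0, N = 0, assemble
  H = (EN − 2FM + GL) / (2(EG − F²)) = -1/16.
At (u, v) = (-3*pi/5, 7/2): H = -1/16.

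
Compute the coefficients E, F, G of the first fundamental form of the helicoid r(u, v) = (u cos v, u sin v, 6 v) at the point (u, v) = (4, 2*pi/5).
E = 1;  F = 0;  G = 52

Partials: r_u = (cos(v), sin(v), 0), r_v = (-u*sin(v), u*cos(v), 6). As functions of (u, v):
  E = r_u · r_u = 1,
  F = r_u · r_v = 0,
  G = r_v · r_v = u^2 + 36.
Evaluating at (u, v) = (4, 2*pi/5): E = 1, F = 0, G = 52.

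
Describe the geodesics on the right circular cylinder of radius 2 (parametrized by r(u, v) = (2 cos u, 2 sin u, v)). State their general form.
The cylinder is flat (K = 0) and locally isometric to the plane via the development (u, v) ↦ (2 u, v). Geodesics are the pre-images of straight lines: circles (v constant), vertical lines (u constant), and helices (v = c · u + d) for constants c, d.

A right cylinder has E = 2², F = 0, G = 1, so EG − F² = 2², and L = −2, M = N = 0, giving K = (LN − M²)/(EG − F²) = 0 everywhere. A flat surface is locally isometric to the Euclidean plane via the map (u, v) ↦ (2 u, v). Straight lines in the (x̃, ỹ) plane pull back to: (a) horizontal circles (v = const), (b) vertical generators (u = const), and (c) helices (2 u tan θ = v, i.e. v = c · u + d).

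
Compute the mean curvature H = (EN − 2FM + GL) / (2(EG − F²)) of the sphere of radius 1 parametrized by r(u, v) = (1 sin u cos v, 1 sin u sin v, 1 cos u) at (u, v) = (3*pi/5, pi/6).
H = -1

With E = 1, F = 0, G = sin(u)^2, L = -sin(u)/Abs(sin(u)), M = 0, N = -sin(u)^3/Abs(sin(u)), assemble
  H = (EN − 2FM + GL) / (2(EG − F²)) = -sin(u)/Abs(sin(u)).
At (u, v) = (3*pi/5, pi/6): H = -1.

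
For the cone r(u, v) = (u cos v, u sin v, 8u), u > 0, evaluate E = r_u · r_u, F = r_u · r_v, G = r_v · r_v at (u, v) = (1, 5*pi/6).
E = 65;  F = 0;  G = 1

Partials: r_u = (cos(v), sin(v), 8), r_v = (-u*sin(v), u*cos(v), 0). As functions of (u, v):
  E = r_u · r_u = 65,
  F = r_u · r_v = 0,
  G = r_v · r_v = u^2.
Evaluating at (u, v) = (1, 5*pi/6): E = 65, F = 0, G = 1.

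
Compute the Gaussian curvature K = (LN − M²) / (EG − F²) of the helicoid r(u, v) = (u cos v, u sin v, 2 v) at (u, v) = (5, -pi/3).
K = -4/841

Coefficients of the first fundamental form: E = 1, F = 0, G = u^2 + 4.
Coefficients of the second fundamental form: L = 0, M = -2/sqrt(u^2 + 4), N = 0.
Assemble K = (LN − M²)/(EG − F²) = -4/(u^2 + 4)^2. At (u, v) = (5, -pi/3): K = -4/841.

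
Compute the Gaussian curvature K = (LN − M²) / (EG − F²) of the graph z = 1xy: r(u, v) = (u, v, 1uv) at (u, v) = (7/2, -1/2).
K = -4/729

Coefficients of the first fundamental form: E = v^2 + 1, F = u*v, G = u^2 + 1.
Coefficients of the second fundamental form: L = 0, M = 1/sqrt(u^2 + v^2 + 1), N = 0.
Assemble K = (LN − M²)/(EG − F²) = 1/((u^2*v^2 - (u^2 + 1)*(v^2 + 1))*(u^2 + v^2 + 1)). At (u, v) = (7/2, -1/2): K = -4/729.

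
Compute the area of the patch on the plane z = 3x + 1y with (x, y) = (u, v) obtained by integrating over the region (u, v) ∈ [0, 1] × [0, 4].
Area = 4*sqrt(11)

Area = ∫∫ √(EG − F²) du dv with √(EG − F²) = sqrt(11). Integrating over [0, 1] × [0, 4] gives 4*sqrt(11).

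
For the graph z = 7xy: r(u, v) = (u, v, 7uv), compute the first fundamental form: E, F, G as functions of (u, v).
E = 49*v^2 + 1;  F = 49*u*v;  G = 49*u^2 + 1

Compute partials: r_u = (1, 0, 7*v), r_v = (0, 1, 7*u). Then
  E = r_u · r_u = 49*v^2 + 1,
  F = r_u · r_v = 49*u*v,
  G = r_v · r_v = 49*u^2 + 1.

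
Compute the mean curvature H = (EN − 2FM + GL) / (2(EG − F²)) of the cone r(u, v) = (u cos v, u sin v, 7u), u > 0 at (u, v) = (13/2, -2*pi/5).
H = 7*sqrt(2)/130

With E = 50, F = 0, G = u^2, L = 0, M = 0, N = 7*sqrt(2)*u^2/(10*Abs(u)), assemble
  H = (EN − 2FM + GL) / (2(EG − F²)) = 7*sqrt(2)/(20*Abs(u)).
At (u, v) = (13/2, -2*pi/5): H = 7*sqrt(2)/130.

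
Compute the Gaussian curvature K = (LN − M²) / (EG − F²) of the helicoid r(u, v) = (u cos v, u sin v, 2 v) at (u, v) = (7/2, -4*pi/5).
K = -64/4225

Coefficients of the first fundamental form: E = 1, F = 0, G = u^2 + 4.
Coefficients of the second fundamental form: L = 0, M = -2/sqrt(u^2 + 4), N = 0.
Assemble K = (LN − M²)/(EG − F²) = -4/(u^2 + 4)^2. At (u, v) = (7/2, -4*pi/5): K = -64/4225.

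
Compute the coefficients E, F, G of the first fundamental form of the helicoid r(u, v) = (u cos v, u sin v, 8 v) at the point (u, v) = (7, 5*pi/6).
E = 1;  F = 0;  G = 113

Partials: r_u = (cos(v), sin(v), 0), r_v = (-u*sin(v), u*cos(v), 8). As functions of (u, v):
  E = r_u · r_u = 1,
  F = r_u · r_v = 0,
  G = r_v · r_v = u^2 + 64.
Evaluating at (u, v) = (7, 5*pi/6): E = 1, F = 0, G = 113.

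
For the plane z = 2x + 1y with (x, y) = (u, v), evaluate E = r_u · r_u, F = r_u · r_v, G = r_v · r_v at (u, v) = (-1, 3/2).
E = 5;  F = 2;  G = 2

Partials: r_u = (1, 0, 2), r_v = (0, 1, 1). As functions of (u, v):
  E = r_u · r_u = 5,
  F = r_u · r_v = 2,
  G = r_v · r_v = 2.
Evaluating at (u, v) = (-1, 3/2): E = 5, F = 2, G = 2.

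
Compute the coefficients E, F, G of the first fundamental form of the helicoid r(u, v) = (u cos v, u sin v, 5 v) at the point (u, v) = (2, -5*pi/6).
E = 1;  F = 0;  G = 29

Partials: r_u = (cos(v), sin(v), 0), r_v = (-u*sin(v), u*cos(v), 5). As functions of (u, v):
  E = r_u · r_u = 1,
  F = r_u · r_v = 0,
  G = r_v · r_v = u^2 + 25.
Evaluating at (u, v) = (2, -5*pi/6): E = 1, F = 0, G = 29.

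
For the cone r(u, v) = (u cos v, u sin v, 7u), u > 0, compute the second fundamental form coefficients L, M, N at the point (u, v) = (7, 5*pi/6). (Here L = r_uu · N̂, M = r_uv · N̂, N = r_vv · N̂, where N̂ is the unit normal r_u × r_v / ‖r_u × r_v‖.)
L = 0;  M = 0;  N = 49*sqrt(2)/10

Compute the unit normal N̂(u, v) = (-7*sqrt(2)*u*cos(v)/(10*Abs(u)), -7*sqrt(2)*u*sin(v)/(10*Abs(u)), sqrt(2)*u/(10*Abs(u))), and the second partials r_uu, r_uv, r_vv. Take dot products:
  L(u, v) = r_uu · N̂ = 0,
  M(u, v) = r_uv · N̂ = 0,
  N(u, v) = r_vv · N̂ = 7*sqrt(2)*u^2/(10*Abs(u)).
Evaluating at (u, v) = (7, 5*pi/6):
  L = 0, M = 0, N = 49*sqrt(2)/10.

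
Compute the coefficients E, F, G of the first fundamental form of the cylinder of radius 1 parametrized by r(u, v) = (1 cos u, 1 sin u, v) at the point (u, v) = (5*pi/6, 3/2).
E = 1;  F = 0;  G = 1

Partials: r_u = (-sin(u), cos(u), 0), r_v = (0, 0, 1). As functions of (u, v):
  E = r_u · r_u = 1,
  F = r_u · r_v = 0,
  G = r_v · r_v = 1.
Evaluating at (u, v) = (5*pi/6, 3/2): E = 1, F = 0, G = 1.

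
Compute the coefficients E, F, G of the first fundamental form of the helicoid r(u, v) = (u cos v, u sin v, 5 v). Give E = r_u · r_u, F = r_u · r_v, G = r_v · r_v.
E = 1;  F = 0;  G = u^2 + 25

Compute partials: r_u = (cos(v), sin(v), 0), r_v = (-u*sin(v), u*cos(v), 5). Then
  E = r_u · r_u = 1,
  F = r_u · r_v = 0,
  G = r_v · r_v = u^2 + 25.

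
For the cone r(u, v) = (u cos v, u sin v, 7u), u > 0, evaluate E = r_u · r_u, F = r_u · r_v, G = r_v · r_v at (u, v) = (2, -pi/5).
E = 50;  F = 0;  G = 4

Partials: r_u = (cos(v), sin(v), 7), r_v = (-u*sin(v), u*cos(v), 0). As functions of (u, v):
  E = r_u · r_u = 50,
  F = r_u · r_v = 0,
  G = r_v · r_v = u^2.
Evaluating at (u, v) = (2, -pi/5): E = 50, F = 0, G = 4.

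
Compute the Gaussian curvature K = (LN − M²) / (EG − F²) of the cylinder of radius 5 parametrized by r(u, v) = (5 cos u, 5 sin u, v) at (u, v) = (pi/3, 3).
K = 0

Coefficients of the first fundamental form: E = 25, F = 0, G = 1.
Coefficients of the second fundamental form: L = -5, M = 0, N = 0.
Assemble K = (LN − M²)/(EG − F²) = 0. At (u, v) = (pi/3, 3): K = 0.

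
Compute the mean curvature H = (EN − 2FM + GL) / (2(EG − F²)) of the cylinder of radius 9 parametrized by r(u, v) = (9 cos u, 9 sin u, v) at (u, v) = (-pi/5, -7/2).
H = -1/18

With E = 81, F = 0, G = 1, L = -9, M = 0, N = 0, assemble
  H = (EN − 2FM + GL) / (2(EG − F²)) = -1/18.
At (u, v) = (-pi/5, -7/2): H = -1/18.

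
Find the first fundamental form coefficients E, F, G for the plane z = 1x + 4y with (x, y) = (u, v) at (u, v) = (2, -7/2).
E = 2;  F = 4;  G = 17

Partials: r_u = (1, 0, 1), r_v = (0, 1, 4). As functions of (u, v):
  E = r_u · r_u = 2,
  F = r_u · r_v = 4,
  G = r_v · r_v = 17.
Evaluating at (u, v) = (2, -7/2): E = 2, F = 4, G = 17.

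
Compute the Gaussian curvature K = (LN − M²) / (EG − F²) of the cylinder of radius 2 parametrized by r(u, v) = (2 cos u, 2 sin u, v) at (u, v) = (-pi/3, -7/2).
K = 0

Coefficients of the first fundamental form: E = 4, F = 0, G = 1.
Coefficients of the second fundamental form: L = -2, M = 0, N = 0.
Assemble K = (LN − M²)/(EG − F²) = 0. At (u, v) = (-pi/3, -7/2): K = 0.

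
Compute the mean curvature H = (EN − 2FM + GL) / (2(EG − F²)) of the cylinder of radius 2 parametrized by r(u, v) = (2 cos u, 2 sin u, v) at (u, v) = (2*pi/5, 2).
H = -1/4

With E = 4, F = 0, G = 1, L = -2, M = 0, N = 0, assemble
  H = (EN − 2FM + GL) / (2(EG − F²)) = -1/4.
At (u, v) = (2*pi/5, 2): H = -1/4.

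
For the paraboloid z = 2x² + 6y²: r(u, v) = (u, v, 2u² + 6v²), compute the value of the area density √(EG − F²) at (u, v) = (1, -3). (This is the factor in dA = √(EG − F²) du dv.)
√(EG − F²)|_{(1, -3)} = sqrt(1313)

E = 16*u^2 + 1, F = 48*u*v, G = 144*v^2 + 1, so EG − F² = 16*u^2 + 144*v^2 + 1. Taking the positive square root: √(EG − F²) = sqrt(16*u^2 + 144*v^2 + 1). At (u, v) = (1, -3): sqrt(1313).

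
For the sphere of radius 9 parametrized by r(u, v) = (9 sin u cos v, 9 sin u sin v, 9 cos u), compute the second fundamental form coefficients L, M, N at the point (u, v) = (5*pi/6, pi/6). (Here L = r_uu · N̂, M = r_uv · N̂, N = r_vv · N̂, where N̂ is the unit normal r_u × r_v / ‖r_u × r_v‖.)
L = -9;  M = 0;  N = -9/4

Compute the unit normal N̂(u, v) = (sin(u)^2*cos(v)/Abs(sin(u)), sin(u)^2*sin(v)/Abs(sin(u)), sin(2*u)/(2*Abs(sin(u)))), and the second partials r_uu, r_uv, r_vv. Take dot products:
  L(u, v) = r_uu · N̂ = -9*sin(u)/Abs(sin(u)),
  M(u, v) = r_uv · N̂ = 0,
  N(u, v) = r_vv · N̂ = -9*sin(u)^3/Abs(sin(u)).
Evaluating at (u, v) = (5*pi/6, pi/6):
  L = -9, M = 0, N = -9/4.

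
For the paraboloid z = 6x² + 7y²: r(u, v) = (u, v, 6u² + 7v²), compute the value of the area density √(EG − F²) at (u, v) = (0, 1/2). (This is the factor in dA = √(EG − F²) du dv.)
√(EG − F²)|_{(0, 1/2)} = 5*sqrt(2)

E = 144*u^2 + 1, F = 168*u*v, G = 196*v^2 + 1, so EG − F² = 144*u^2 + 196*v^2 + 1. Taking the positive square root: √(EG − F²) = sqrt(144*u^2 + 196*v^2 + 1). At (u, v) = (0, 1/2): 5*sqrt(2).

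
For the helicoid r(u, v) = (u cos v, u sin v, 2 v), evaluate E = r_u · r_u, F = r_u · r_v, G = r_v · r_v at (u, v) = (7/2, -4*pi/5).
E = 1;  F = 0;  G = 65/4

Partials: r_u = (cos(v), sin(v), 0), r_v = (-u*sin(v), u*cos(v), 2). As functions of (u, v):
  E = r_u · r_u = 1,
  F = r_u · r_v = 0,
  G = r_v · r_v = u^2 + 4.
Evaluating at (u, v) = (7/2, -4*pi/5): E = 1, F = 0, G = 65/4.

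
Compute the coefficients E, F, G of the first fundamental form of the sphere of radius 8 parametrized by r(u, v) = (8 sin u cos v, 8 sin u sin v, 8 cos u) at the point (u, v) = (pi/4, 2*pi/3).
E = 64;  F = 0;  G = 32

Partials: r_u = (8*cos(u)*cos(v), 8*sin(v)*cos(u), -8*sin(u)), r_v = (-8*sin(u)*sin(v), 8*sin(u)*cos(v), 0). As functions of (u, v):
  E = r_u · r_u = 64,
  F = r_u · r_v = 0,
  G = r_v · r_v = 64*sin(u)^2.
Evaluating at (u, v) = (pi/4, 2*pi/3): E = 64, F = 0, G = 32.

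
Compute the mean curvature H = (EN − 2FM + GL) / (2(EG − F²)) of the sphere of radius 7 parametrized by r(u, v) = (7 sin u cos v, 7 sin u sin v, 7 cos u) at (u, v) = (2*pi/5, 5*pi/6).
H = -1/7

With E = 49, F = 0, G = 49*sin(u)^2, L = -7*sin(u)/Abs(sin(u)), M = 0, N = -7*sin(u)^3/Abs(sin(u)), assemble
  H = (EN − 2FM + GL) / (2(EG − F²)) = -sin(u)/(7*Abs(sin(u))).
At (u, v) = (2*pi/5, 5*pi/6): H = -1/7.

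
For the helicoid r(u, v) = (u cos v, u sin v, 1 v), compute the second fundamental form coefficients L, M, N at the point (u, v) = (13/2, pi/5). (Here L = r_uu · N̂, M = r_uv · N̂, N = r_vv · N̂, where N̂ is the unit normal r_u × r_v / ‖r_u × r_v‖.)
L = 0;  M = -2*sqrt(173)/173;  N = 0

Compute the unit normal N̂(u, v) = (sin(v)/sqrt(u^2 + 1), -cos(v)/sqrt(u^2 + 1), u/sqrt(u^2 + 1)), and the second partials r_uu, r_uv, r_vv. Take dot products:
  L(u, v) = r_uu · N̂ = 0,
  M(u, v) = r_uv · N̂ = -1/sqrt(u^2 + 1),
  N(u, v) = r_vv · N̂ = 0.
Evaluating at (u, v) = (13/2, pi/5):
  L = 0, M = -2*sqrt(173)/173, N = 0.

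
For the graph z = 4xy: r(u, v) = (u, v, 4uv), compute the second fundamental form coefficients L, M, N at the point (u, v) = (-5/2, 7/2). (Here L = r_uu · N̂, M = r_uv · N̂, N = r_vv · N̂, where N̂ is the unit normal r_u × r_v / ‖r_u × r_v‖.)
L = 0;  M = 4*sqrt(33)/99;  N = 0

Compute the unit normal N̂(u, v) = (-4*v/sqrt(16*u^2 + 16*v^2 + 1), -4*u/sqrt(16*u^2 + 16*v^2 + 1), 1/sqrt(16*u^2 + 16*v^2 + 1)), and the second partials r_uu, r_uv, r_vv. Take dot products:
  L(u, v) = r_uu · N̂ = 0,
  M(u, v) = r_uv · N̂ = 4/sqrt(16*u^2 + 16*v^2 + 1),
  N(u, v) = r_vv · N̂ = 0.
Evaluating at (u, v) = (-5/2, 7/2):
  L = 0, M = 4*sqrt(33)/99, N = 0.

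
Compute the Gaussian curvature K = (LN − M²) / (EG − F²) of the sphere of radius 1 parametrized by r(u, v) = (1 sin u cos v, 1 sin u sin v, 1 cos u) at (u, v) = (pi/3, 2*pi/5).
K = 1

Coefficients of the first fundamental form: E = 1, F = 0, G = sin(u)^2.
Coefficients of the second fundamental form: L = -sin(u)/Abs(sin(u)), M = 0, N = -sin(u)^3/Abs(sin(u)).
Assemble K = (LN − M²)/(EG − F²) = 1. At (u, v) = (pi/3, 2*pi/5): K = 1.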